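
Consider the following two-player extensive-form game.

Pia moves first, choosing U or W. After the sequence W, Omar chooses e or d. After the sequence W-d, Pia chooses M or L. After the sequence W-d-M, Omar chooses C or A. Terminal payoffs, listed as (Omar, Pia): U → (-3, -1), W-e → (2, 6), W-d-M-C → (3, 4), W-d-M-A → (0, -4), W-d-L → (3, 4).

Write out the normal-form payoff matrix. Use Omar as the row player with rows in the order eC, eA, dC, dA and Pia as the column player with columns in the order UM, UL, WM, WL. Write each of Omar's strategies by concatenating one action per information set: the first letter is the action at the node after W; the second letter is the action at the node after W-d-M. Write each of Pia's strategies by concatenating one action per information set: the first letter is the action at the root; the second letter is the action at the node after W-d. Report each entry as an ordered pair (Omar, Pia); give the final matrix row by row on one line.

Row eC: UM→(-3,-1), UL→(-3,-1), WM→(2,6), WL→(2,6)
Row eA: UM→(-3,-1), UL→(-3,-1), WM→(2,6), WL→(2,6)
Row dC: UM→(-3,-1), UL→(-3,-1), WM→(3,4), WL→(3,4)
Row dA: UM→(-3,-1), UL→(-3,-1), WM→(0,-4), WL→(3,4)

eC: (-3,-1) (-3,-1) (2,6) (2,6) | eA: (-3,-1) (-3,-1) (2,6) (2,6) | dC: (-3,-1) (-3,-1) (3,4) (3,4) | dA: (-3,-1) (-3,-1) (0,-4) (3,4)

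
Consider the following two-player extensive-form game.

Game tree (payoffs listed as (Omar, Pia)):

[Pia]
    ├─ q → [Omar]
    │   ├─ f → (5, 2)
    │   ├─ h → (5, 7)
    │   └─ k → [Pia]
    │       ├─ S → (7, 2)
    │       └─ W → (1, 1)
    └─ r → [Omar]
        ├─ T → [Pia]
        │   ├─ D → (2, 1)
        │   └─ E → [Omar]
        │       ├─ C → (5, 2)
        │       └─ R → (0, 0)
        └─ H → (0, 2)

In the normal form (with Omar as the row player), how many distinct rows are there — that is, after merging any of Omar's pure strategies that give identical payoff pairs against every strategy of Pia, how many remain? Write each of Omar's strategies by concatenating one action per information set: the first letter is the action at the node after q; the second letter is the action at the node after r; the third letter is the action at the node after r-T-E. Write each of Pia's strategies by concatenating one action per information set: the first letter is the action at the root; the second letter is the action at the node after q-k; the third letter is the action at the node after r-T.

Omar has 12 pure strategies: fTC, fTR, fHC, fHR, hTC, hTR, hHC, hHR, kTC, kTR, kHC, kHR. Columns: qSD, qSE, qWD, qWE, rSD, rSE, rWD, rWE.
{fTC} → row (5,2) (5,2) (5,2) (5,2) (2,1) (5,2) (2,1) (5,2)
{fTR} → row (5,2) (5,2) (5,2) (5,2) (2,1) (0,0) (2,1) (0,0)
{fHC, fHR} → row (5,2) (5,2) (5,2) (5,2) (0,2) (0,2) (0,2) (0,2)
{hTC} → row (5,7) (5,7) (5,7) (5,7) (2,1) (5,2) (2,1) (5,2)
{hTR} → row (5,7) (5,7) (5,7) (5,7) (2,1) (0,0) (2,1) (0,0)
{hHC, hHR} → row (5,7) (5,7) (5,7) (5,7) (0,2) (0,2) (0,2) (0,2)
{kTC} → row (7,2) (7,2) (1,1) (1,1) (2,1) (5,2) (2,1) (5,2)
{kTR} → row (7,2) (7,2) (1,1) (1,1) (2,1) (0,0) (2,1) (0,0)
{kHC, kHR} → row (7,2) (7,2) (1,1) (1,1) (0,2) (0,2) (0,2) (0,2)
That's 9 distinct rows out of 12 strategies.

9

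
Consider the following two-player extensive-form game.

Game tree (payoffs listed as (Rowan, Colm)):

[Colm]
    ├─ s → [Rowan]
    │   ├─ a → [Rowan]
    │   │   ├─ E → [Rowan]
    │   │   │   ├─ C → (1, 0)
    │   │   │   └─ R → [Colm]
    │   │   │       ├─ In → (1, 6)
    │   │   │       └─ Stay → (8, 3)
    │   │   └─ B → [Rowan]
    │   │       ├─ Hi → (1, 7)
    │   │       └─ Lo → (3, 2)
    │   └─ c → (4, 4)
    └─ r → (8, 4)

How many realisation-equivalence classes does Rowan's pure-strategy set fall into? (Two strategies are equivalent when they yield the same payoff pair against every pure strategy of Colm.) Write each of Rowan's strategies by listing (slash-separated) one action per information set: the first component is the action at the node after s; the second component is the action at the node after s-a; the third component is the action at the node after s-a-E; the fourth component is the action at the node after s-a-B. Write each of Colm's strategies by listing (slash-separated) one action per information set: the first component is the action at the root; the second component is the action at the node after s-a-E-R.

5

Rowan has 16 pure strategies: a/E/C/Hi, a/E/C/Lo, a/E/R/Hi, a/E/R/Lo, a/B/C/Hi, a/B/C/Lo, a/B/R/Hi, a/B/R/Lo, c/E/C/Hi, c/E/C/Lo, c/E/R/Hi, c/E/R/Lo, c/B/C/Hi, c/B/C/Lo, c/B/R/Hi, c/B/R/Lo. Columns: s/In, s/Stay, r/In, r/Stay.
{a/E/C/Hi, a/E/C/Lo} → row (1,0) (1,0) (8,4) (8,4)
{a/E/R/Hi, a/E/R/Lo} → row (1,6) (8,3) (8,4) (8,4)
{a/B/C/Hi, a/B/R/Hi} → row (1,7) (1,7) (8,4) (8,4)
{a/B/C/Lo, a/B/R/Lo} → row (3,2) (3,2) (8,4) (8,4)
{c/E/C/Hi, c/E/C/Lo, c/E/R/Hi, c/E/R/Lo, c/B/C/Hi, c/B/C/Lo, c/B/R/Hi, c/B/R/Lo} → row (4,4) (4,4) (8,4) (8,4)
That's 5 distinct rows out of 16 strategies.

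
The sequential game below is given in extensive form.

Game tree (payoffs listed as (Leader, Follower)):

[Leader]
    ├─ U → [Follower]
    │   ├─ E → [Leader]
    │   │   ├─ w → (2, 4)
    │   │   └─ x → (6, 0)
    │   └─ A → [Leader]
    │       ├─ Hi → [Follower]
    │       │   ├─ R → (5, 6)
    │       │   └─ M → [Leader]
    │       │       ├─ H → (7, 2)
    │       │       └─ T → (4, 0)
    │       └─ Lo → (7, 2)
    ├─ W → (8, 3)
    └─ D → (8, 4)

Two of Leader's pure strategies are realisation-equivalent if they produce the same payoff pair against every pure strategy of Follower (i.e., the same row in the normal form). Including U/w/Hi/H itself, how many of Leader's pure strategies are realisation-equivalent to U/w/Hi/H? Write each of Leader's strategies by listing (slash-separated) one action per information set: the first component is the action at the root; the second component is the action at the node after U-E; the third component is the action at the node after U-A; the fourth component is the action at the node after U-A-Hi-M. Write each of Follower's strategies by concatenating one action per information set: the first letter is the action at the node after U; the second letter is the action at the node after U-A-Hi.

Row for U/w/Hi/H (columns ER, EM, AR, AM): (2,4) (2,4) (5,6) (7,2).
Every one of Leader's information sets is on the play path for some reply by Follower when Leader follows U/w/Hi/H.
Changing the action at any of them therefore changes at least one column, so only U/w/Hi/H itself gives this row.

1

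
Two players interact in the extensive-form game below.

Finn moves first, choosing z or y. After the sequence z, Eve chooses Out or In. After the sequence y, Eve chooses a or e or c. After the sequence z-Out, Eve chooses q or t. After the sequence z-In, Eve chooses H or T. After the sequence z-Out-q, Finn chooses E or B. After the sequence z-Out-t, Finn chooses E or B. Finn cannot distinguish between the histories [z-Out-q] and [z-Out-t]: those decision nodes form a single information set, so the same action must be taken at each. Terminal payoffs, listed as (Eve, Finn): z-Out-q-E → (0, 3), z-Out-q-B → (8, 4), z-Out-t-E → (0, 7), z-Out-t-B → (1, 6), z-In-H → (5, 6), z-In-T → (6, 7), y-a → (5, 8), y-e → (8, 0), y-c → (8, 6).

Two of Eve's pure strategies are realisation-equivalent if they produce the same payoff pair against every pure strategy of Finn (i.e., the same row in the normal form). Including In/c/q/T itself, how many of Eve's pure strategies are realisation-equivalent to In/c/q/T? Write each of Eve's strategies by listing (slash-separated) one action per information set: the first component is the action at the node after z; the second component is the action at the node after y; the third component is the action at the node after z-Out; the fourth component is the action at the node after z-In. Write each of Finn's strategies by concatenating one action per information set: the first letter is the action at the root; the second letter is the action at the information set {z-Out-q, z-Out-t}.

Row for In/c/q/T (columns zE, zB, yE, yB): (6,7) (6,7) (8,6) (8,6).
Under In/c/q/T, Eve's choice at the node after z-Out can never be reached regardless of what Finn does, so varying those choices leaves every outcome unchanged.
Holding the reachable choices fixed and varying the unreachable one freely already gives 2 equivalent strategies.
No other strategy reproduces this row, so those 2 are the full class: In/c/q/T, In/c/t/T.

2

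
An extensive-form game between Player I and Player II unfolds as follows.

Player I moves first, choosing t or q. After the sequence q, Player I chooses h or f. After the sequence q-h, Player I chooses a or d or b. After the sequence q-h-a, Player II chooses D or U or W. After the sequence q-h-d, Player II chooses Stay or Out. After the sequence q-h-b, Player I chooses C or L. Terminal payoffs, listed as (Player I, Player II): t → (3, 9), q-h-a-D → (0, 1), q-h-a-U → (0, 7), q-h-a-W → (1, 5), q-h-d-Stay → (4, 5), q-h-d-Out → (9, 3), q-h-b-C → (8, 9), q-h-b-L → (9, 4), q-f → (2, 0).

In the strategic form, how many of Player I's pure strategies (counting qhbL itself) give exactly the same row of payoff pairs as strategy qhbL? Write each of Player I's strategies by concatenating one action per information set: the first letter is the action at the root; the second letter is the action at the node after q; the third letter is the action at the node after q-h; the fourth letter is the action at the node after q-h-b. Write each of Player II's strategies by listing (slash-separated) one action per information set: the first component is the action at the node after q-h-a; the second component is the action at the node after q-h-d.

Row for qhbL (columns D/Stay, D/Out, U/Stay, U/Out, W/Stay, W/Out): (9,4) (9,4) (9,4) (9,4) (9,4) (9,4).
Every one of Player I's information sets is on the play path for some reply by Player II when Player I follows qhbL.
Changing the action at any of them therefore changes at least one column, so only qhbL itself gives this row.

1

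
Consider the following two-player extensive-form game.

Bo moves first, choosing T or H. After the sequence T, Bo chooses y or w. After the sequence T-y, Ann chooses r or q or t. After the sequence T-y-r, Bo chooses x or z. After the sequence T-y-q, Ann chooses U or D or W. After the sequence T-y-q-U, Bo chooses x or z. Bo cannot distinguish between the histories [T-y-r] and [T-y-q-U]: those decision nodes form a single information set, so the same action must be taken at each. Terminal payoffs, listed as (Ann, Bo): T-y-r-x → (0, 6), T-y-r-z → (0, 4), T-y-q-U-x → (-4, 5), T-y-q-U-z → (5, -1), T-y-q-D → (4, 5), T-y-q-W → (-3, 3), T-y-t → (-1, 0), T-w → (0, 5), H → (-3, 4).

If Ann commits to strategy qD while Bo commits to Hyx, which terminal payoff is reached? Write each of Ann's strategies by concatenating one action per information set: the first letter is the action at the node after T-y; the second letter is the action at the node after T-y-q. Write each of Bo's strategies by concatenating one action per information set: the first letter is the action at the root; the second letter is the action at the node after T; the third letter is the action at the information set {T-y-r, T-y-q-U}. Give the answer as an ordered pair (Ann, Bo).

(-3, 4)

Trace the play path from the root:
  Bo plays H
→ terminal payoff (-3, 4).
(Ann's choice at the node after T-y is never reached on this path, so it doesn't affect the outcome.)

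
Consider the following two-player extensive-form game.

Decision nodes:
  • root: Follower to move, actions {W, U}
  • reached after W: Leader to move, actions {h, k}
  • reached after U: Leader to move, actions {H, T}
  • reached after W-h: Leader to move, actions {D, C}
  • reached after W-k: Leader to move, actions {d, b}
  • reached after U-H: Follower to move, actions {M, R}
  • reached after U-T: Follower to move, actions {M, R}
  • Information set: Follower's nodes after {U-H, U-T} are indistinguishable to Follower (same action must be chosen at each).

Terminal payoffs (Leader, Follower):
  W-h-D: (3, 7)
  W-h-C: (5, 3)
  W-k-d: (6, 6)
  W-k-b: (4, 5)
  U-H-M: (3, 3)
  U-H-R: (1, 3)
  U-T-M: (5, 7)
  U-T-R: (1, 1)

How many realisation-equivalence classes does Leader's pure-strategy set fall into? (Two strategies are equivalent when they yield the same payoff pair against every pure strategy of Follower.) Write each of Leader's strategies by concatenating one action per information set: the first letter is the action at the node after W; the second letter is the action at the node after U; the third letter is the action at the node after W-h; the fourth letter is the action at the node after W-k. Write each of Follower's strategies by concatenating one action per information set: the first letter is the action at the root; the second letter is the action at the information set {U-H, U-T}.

Leader has 16 pure strategies: hHDd, hHDb, hHCd, hHCb, hTDd, hTDb, hTCd, hTCb, kHDd, kHDb, kHCd, kHCb, kTDd, kTDb, kTCd, kTCb. Columns: WM, WR, UM, UR.
{hHDd, hHDb} → row (3,7) (3,7) (3,3) (1,3)
{hHCd, hHCb} → row (5,3) (5,3) (3,3) (1,3)
{hTDd, hTDb} → row (3,7) (3,7) (5,7) (1,1)
{hTCd, hTCb} → row (5,3) (5,3) (5,7) (1,1)
{kHDd, kHCd} → row (6,6) (6,6) (3,3) (1,3)
{kHDb, kHCb} → row (4,5) (4,5) (3,3) (1,3)
{kTDd, kTCd} → row (6,6) (6,6) (5,7) (1,1)
{kTDb, kTCb} → row (4,5) (4,5) (5,7) (1,1)
That's 8 distinct rows out of 16 strategies.

8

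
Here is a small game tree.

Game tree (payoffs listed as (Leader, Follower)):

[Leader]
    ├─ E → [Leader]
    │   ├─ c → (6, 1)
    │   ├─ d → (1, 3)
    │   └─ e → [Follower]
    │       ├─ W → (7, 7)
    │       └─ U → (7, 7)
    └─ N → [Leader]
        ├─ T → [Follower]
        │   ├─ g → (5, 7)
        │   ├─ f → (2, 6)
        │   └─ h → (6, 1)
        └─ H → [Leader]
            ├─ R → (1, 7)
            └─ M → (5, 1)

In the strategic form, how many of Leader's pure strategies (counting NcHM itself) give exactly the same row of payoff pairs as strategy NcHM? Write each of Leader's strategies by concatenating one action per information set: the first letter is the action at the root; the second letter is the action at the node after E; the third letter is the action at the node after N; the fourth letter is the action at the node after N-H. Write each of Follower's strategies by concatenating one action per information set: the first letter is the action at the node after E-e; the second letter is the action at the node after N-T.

3

Row for NcHM (columns Wg, Wf, Wh, Ug, Uf, Uh): (5,1) (5,1) (5,1) (5,1) (5,1) (5,1).
Under NcHM, Leader's choice at the node after E can never be reached regardless of what Follower does, so varying those choices leaves every outcome unchanged.
Holding the reachable choices fixed and varying the unreachable one freely already gives 3 equivalent strategies.
No other strategy reproduces this row, so those 3 are the full class: NcHM, NdHM, NeHM.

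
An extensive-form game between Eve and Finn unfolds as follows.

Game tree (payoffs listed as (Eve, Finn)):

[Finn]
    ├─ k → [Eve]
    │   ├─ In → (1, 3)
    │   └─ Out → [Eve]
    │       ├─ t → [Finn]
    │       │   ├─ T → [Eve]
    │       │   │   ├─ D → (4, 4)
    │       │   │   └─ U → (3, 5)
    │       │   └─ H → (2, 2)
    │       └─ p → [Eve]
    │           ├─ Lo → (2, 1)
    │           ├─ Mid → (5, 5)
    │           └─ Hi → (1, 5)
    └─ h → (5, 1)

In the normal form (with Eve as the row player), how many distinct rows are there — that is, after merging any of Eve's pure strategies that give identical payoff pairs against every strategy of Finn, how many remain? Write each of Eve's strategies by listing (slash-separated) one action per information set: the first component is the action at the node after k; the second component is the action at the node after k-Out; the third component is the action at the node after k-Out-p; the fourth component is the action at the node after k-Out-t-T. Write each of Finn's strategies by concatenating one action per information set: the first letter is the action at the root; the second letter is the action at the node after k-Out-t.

Eve has 24 pure strategies: In/t/Lo/D, In/t/Lo/U, In/t/Mid/D, In/t/Mid/U, In/t/Hi/D, In/t/Hi/U, In/p/Lo/D, In/p/Lo/U, In/p/Mid/D, In/p/Mid/U, In/p/Hi/D, In/p/Hi/U, Out/t/Lo/D, Out/t/Lo/U, Out/t/Mid/D, Out/t/Mid/U, Out/t/Hi/D, Out/t/Hi/U, Out/p/Lo/D, Out/p/Lo/U, Out/p/Mid/D, Out/p/Mid/U, Out/p/Hi/D, Out/p/Hi/U. Columns: kT, kH, hT, hH.
{In/t/Lo/D, In/t/Lo/U, In/t/Mid/D, In/t/Mid/U, In/t/Hi/D, In/t/Hi/U, In/p/Lo/D, In/p/Lo/U, In/p/Mid/D, In/p/Mid/U, In/p/Hi/D, In/p/Hi/U} → row (1,3) (1,3) (5,1) (5,1)
{Out/t/Lo/D, Out/t/Mid/D, Out/t/Hi/D} → row (4,4) (2,2) (5,1) (5,1)
{Out/t/Lo/U, Out/t/Mid/U, Out/t/Hi/U} → row (3,5) (2,2) (5,1) (5,1)
{Out/p/Lo/D, Out/p/Lo/U} → row (2,1) (2,1) (5,1) (5,1)
{Out/p/Mid/D, Out/p/Mid/U} → row (5,5) (5,5) (5,1) (5,1)
{Out/p/Hi/D, Out/p/Hi/U} → row (1,5) (1,5) (5,1) (5,1)
That's 6 distinct rows out of 24 strategies.

6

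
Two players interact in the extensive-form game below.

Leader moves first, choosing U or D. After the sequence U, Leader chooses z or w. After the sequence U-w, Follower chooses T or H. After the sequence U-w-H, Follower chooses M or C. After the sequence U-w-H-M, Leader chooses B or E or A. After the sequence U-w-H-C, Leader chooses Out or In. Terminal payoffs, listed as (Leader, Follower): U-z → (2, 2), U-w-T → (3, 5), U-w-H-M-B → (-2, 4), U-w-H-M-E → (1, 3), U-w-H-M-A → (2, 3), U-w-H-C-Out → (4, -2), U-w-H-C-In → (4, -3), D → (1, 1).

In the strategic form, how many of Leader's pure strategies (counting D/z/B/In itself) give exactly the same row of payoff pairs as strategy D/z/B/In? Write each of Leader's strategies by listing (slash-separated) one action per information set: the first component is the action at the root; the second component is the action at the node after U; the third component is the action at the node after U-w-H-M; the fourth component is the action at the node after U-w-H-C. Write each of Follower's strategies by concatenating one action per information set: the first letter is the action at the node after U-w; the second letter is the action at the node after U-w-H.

12

Row for D/z/B/In (columns TM, TC, HM, HC): (1,1) (1,1) (1,1) (1,1).
Under D/z/B/In, Leader's choice at the node after U and at the node after U-w-H-M and at the node after U-w-H-C can never be reached regardless of what Follower does, so varying those choices leaves every outcome unchanged.
Holding the reachable choices fixed and varying the unreachable ones freely already gives 2 × 3 × 2 = 12 equivalent strategies.
No other strategy reproduces this row, so those 12 are the full class: D/z/B/Out, D/z/B/In, D/z/E/Out, D/z/E/In, D/z/A/Out, D/z/A/In, D/w/B/Out, D/w/B/In, D/w/E/Out, D/w/E/In, D/w/A/Out, D/w/A/In.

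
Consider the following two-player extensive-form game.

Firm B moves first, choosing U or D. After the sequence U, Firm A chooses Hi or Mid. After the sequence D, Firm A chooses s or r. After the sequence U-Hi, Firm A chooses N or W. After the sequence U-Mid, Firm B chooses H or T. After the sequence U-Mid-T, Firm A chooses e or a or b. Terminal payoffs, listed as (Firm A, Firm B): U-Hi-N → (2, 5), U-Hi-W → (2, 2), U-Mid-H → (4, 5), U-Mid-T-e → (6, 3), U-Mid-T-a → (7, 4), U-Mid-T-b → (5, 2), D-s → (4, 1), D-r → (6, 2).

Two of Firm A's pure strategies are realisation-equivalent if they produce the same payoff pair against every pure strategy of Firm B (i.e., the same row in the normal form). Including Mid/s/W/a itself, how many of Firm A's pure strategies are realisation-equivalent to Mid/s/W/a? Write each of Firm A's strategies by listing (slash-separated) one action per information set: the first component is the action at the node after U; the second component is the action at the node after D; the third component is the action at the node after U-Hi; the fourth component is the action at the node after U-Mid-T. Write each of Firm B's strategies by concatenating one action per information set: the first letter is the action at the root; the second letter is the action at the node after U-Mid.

Row for Mid/s/W/a (columns UH, UT, DH, DT): (4,5) (7,4) (4,1) (4,1).
Under Mid/s/W/a, Firm A's choice at the node after U-Hi can never be reached regardless of what Firm B does, so varying those choices leaves every outcome unchanged.
Holding the reachable choices fixed and varying the unreachable one freely already gives 2 equivalent strategies.
No other strategy reproduces this row, so those 2 are the full class: Mid/s/N/a, Mid/s/W/a.

2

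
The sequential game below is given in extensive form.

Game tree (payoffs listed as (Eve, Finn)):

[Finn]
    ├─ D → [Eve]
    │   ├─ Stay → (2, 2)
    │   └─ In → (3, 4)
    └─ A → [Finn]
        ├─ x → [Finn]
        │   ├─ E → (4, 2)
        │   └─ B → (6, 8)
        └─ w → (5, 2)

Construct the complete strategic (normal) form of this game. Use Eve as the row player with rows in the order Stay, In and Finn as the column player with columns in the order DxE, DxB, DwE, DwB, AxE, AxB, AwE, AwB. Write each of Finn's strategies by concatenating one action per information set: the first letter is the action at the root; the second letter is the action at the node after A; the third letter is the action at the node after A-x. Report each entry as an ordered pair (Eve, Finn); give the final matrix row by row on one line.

Stay: (2,2) (2,2) (2,2) (2,2) (4,2) (6,8) (5,2) (5,2) | In: (3,4) (3,4) (3,4) (3,4) (4,2) (6,8) (5,2) (5,2)

          DxE      DxB      DwE      DwB      AxE      AxB      AwE      AwB
Stay    (2,2)    (2,2)    (2,2)    (2,2)    (4,2)    (6,8)    (5,2)    (5,2)
  In    (3,4)    (3,4)    (3,4)    (3,4)    (4,2)    (6,8)    (5,2)    (5,2)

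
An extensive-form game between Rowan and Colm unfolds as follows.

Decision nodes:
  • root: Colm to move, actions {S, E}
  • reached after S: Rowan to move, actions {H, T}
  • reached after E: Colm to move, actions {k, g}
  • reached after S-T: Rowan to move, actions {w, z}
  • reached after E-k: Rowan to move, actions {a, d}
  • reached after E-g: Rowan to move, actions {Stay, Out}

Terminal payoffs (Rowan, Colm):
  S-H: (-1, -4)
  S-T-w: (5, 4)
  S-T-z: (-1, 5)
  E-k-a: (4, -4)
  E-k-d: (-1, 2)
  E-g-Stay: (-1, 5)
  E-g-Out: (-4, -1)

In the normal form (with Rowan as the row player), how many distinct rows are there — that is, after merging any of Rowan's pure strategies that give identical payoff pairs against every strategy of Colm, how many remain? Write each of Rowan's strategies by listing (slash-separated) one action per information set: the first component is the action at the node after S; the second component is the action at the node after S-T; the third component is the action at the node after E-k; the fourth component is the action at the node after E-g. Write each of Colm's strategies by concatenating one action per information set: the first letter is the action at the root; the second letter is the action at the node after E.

Rowan has 16 pure strategies: H/w/a/Stay, H/w/a/Out, H/w/d/Stay, H/w/d/Out, H/z/a/Stay, H/z/a/Out, H/z/d/Stay, H/z/d/Out, T/w/a/Stay, T/w/a/Out, T/w/d/Stay, T/w/d/Out, T/z/a/Stay, T/z/a/Out, T/z/d/Stay, T/z/d/Out. Columns: Sk, Sg, Ek, Eg.
{H/w/a/Stay, H/z/a/Stay} → row (-1,-4) (-1,-4) (4,-4) (-1,5)
{H/w/a/Out, H/z/a/Out} → row (-1,-4) (-1,-4) (4,-4) (-4,-1)
{H/w/d/Stay, H/z/d/Stay} → row (-1,-4) (-1,-4) (-1,2) (-1,5)
{H/w/d/Out, H/z/d/Out} → row (-1,-4) (-1,-4) (-1,2) (-4,-1)
{T/w/a/Stay} → row (5,4) (5,4) (4,-4) (-1,5)
{T/w/a/Out} → row (5,4) (5,4) (4,-4) (-4,-1)
{T/w/d/Stay} → row (5,4) (5,4) (-1,2) (-1,5)
{T/w/d/Out} → row (5,4) (5,4) (-1,2) (-4,-1)
{T/z/a/Stay} → row (-1,5) (-1,5) (4,-4) (-1,5)
{T/z/a/Out} → row (-1,5) (-1,5) (4,-4) (-4,-1)
{T/z/d/Stay} → row (-1,5) (-1,5) (-1,2) (-1,5)
{T/z/d/Out} → row (-1,5) (-1,5) (-1,2) (-4,-1)
That's 12 distinct rows out of 16 strategies.

12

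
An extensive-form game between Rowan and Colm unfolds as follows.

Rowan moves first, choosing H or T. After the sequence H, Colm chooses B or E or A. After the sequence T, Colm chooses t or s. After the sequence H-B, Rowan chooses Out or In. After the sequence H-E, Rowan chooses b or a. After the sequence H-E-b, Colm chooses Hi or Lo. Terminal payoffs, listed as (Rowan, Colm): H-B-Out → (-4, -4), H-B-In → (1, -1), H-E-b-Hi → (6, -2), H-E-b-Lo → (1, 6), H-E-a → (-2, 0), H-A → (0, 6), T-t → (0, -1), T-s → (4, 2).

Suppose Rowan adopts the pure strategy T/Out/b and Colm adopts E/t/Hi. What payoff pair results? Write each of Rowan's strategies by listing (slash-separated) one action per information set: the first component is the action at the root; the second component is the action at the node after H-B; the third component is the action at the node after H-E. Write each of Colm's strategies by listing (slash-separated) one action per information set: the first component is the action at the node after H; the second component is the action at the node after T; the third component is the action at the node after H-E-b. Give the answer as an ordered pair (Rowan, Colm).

(0, -1)

Trace the play path from the root:
  Rowan plays T
  Colm plays t at [T]
→ terminal payoff (0, -1).
(Rowan's choice at the node after H-B is never reached on this path, so it doesn't affect the outcome.)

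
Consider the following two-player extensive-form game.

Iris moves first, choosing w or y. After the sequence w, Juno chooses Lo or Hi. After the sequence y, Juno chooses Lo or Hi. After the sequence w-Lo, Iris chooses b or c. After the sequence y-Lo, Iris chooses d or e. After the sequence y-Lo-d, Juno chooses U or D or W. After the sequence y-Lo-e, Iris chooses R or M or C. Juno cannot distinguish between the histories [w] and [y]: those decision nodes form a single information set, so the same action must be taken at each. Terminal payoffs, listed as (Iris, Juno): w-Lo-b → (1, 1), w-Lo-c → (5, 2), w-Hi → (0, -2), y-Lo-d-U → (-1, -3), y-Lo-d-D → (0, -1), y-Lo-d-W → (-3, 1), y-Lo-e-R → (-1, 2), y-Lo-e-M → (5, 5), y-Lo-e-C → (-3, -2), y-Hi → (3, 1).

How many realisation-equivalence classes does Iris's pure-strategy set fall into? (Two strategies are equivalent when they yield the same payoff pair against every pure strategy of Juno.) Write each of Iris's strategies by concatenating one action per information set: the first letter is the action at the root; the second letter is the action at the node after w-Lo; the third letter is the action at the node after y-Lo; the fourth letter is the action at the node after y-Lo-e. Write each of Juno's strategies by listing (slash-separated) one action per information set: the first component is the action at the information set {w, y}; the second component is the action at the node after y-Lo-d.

6

Iris has 24 pure strategies: wbdR, wbdM, wbdC, wbeR, wbeM, wbeC, wcdR, wcdM, wcdC, wceR, wceM, wceC, ybdR, ybdM, ybdC, ybeR, ybeM, ybeC, ycdR, ycdM, ycdC, yceR, yceM, yceC. Columns: Lo/U, Lo/D, Lo/W, Hi/U, Hi/D, Hi/W.
{wbdR, wbdM, wbdC, wbeR, wbeM, wbeC} → row (1,1) (1,1) (1,1) (0,-2) (0,-2) (0,-2)
{wcdR, wcdM, wcdC, wceR, wceM, wceC} → row (5,2) (5,2) (5,2) (0,-2) (0,-2) (0,-2)
{ybdR, ybdM, ybdC, ycdR, ycdM, ycdC} → row (-1,-3) (0,-1) (-3,1) (3,1) (3,1) (3,1)
{ybeR, yceR} → row (-1,2) (-1,2) (-1,2) (3,1) (3,1) (3,1)
{ybeM, yceM} → row (5,5) (5,5) (5,5) (3,1) (3,1) (3,1)
{ybeC, yceC} → row (-3,-2) (-3,-2) (-3,-2) (3,1) (3,1) (3,1)
That's 6 distinct rows out of 24 strategies.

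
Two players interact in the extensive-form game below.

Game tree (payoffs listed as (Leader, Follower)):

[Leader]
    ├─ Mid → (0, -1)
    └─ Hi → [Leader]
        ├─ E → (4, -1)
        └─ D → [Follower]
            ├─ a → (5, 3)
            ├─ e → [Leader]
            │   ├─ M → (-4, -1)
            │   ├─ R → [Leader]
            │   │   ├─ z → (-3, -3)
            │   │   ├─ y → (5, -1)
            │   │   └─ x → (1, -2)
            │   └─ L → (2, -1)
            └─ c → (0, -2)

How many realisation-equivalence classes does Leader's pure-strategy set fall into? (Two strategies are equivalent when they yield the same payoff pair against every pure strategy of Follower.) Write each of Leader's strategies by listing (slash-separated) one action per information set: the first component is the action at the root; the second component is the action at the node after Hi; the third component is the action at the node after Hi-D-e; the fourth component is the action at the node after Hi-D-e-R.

7

Leader has 36 pure strategies: Mid/E/M/z, Mid/E/M/y, Mid/E/M/x, Mid/E/R/z, Mid/E/R/y, Mid/E/R/x, Mid/E/L/z, Mid/E/L/y, Mid/E/L/x, Mid/D/M/z, Mid/D/M/y, Mid/D/M/x, Mid/D/R/z, Mid/D/R/y, Mid/D/R/x, Mid/D/L/z, Mid/D/L/y, Mid/D/L/x, Hi/E/M/z, Hi/E/M/y, Hi/E/M/x, Hi/E/R/z, Hi/E/R/y, Hi/E/R/x, Hi/E/L/z, Hi/E/L/y, Hi/E/L/x, Hi/D/M/z, Hi/D/M/y, Hi/D/M/x, Hi/D/R/z, Hi/D/R/y, Hi/D/R/x, Hi/D/L/z, Hi/D/L/y, Hi/D/L/x. Columns: a, e, c.
{Mid/E/M/z, Mid/E/M/y, Mid/E/M/x, Mid/E/R/z, Mid/E/R/y, Mid/E/R/x, Mid/E/L/z, Mid/E/L/y, Mid/E/L/x, Mid/D/M/z, Mid/D/M/y, Mid/D/M/x, Mid/D/R/z, Mid/D/R/y, Mid/D/R/x, Mid/D/L/z, Mid/D/L/y, Mid/D/L/x} → row (0,-1) (0,-1) (0,-1)
{Hi/E/M/z, Hi/E/M/y, Hi/E/M/x, Hi/E/R/z, Hi/E/R/y, Hi/E/R/x, Hi/E/L/z, Hi/E/L/y, Hi/E/L/x} → row (4,-1) (4,-1) (4,-1)
{Hi/D/M/z, Hi/D/M/y, Hi/D/M/x} → row (5,3) (-4,-1) (0,-2)
{Hi/D/R/z} → row (5,3) (-3,-3) (0,-2)
{Hi/D/R/y} → row (5,3) (5,-1) (0,-2)
{Hi/D/R/x} → row (5,3) (1,-2) (0,-2)
{Hi/D/L/z, Hi/D/L/y, Hi/D/L/x} → row (5,3) (2,-1) (0,-2)
That's 7 distinct rows out of 36 strategies.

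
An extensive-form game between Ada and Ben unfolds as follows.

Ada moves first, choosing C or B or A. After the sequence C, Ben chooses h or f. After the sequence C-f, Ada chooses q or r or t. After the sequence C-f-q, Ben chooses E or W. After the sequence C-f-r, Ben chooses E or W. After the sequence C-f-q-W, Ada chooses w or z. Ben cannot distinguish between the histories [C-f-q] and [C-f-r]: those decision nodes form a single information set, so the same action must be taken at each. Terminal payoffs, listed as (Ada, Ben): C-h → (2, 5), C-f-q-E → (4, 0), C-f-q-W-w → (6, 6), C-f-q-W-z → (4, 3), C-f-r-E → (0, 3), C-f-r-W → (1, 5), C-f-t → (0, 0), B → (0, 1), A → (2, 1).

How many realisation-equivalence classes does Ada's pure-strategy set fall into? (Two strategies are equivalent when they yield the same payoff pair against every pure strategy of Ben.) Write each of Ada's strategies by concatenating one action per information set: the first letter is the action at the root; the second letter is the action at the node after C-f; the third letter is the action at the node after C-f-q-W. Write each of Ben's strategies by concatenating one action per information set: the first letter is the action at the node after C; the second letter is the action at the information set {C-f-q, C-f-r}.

6

Ada has 18 pure strategies: Cqw, Cqz, Crw, Crz, Ctw, Ctz, Bqw, Bqz, Brw, Brz, Btw, Btz, Aqw, Aqz, Arw, Arz, Atw, Atz. Columns: hE, hW, fE, fW.
{Cqw} → row (2,5) (2,5) (4,0) (6,6)
{Cqz} → row (2,5) (2,5) (4,0) (4,3)
{Crw, Crz} → row (2,5) (2,5) (0,3) (1,5)
{Ctw, Ctz} → row (2,5) (2,5) (0,0) (0,0)
{Bqw, Bqz, Brw, Brz, Btw, Btz} → row (0,1) (0,1) (0,1) (0,1)
{Aqw, Aqz, Arw, Arz, Atw, Atz} → row (2,1) (2,1) (2,1) (2,1)
That's 6 distinct rows out of 18 strategies.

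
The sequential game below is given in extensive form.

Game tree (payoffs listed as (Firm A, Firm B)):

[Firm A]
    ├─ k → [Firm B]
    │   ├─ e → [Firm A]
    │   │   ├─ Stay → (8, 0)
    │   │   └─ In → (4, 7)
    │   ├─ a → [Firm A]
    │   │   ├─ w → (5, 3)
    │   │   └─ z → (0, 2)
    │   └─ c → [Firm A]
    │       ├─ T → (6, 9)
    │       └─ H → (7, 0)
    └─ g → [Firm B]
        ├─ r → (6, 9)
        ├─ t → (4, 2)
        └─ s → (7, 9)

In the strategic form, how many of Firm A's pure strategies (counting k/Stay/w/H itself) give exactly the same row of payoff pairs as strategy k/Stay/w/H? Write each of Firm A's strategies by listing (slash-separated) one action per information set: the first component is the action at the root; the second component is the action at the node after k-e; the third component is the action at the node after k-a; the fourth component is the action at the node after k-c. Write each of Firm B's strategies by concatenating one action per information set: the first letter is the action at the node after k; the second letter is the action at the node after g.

Row for k/Stay/w/H (columns er, et, es, ar, at, as, cr, ct, cs): (8,0) (8,0) (8,0) (5,3) (5,3) (5,3) (7,0) (7,0) (7,0).
Every one of Firm A's information sets is on the play path for some reply by Firm B when Firm A follows k/Stay/w/H.
Changing the action at any of them therefore changes at least one column, so only k/Stay/w/H itself gives this row.

1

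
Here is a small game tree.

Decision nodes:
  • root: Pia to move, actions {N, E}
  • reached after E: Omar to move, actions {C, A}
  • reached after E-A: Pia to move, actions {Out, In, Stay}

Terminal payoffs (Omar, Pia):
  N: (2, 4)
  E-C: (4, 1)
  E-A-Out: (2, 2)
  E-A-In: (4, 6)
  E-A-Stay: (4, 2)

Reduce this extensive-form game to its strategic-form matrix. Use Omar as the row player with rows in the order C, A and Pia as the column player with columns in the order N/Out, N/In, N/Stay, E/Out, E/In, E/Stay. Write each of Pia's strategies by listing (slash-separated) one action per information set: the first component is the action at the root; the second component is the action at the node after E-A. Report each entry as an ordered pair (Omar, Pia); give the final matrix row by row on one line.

        N/Out     N/In   N/Stay    E/Out     E/In   E/Stay
   C    (2,4)    (2,4)    (2,4)    (4,1)    (4,1)    (4,1)
   A    (2,4)    (2,4)    (2,4)    (2,2)    (4,6)    (4,2)

C: (2,4) (2,4) (2,4) (4,1) (4,1) (4,1) | A: (2,4) (2,4) (2,4) (2,2) (4,6) (4,2)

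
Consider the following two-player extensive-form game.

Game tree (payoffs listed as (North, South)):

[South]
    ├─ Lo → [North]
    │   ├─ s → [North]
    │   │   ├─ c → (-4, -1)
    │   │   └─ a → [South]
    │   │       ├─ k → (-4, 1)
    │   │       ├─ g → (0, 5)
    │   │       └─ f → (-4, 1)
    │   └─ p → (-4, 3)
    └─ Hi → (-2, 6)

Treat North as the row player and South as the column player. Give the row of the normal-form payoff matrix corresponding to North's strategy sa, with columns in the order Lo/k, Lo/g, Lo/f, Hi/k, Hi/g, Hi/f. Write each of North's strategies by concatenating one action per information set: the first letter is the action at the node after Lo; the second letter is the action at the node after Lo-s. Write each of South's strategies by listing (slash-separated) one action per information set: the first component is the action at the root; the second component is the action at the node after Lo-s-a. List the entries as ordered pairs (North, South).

(-4,1) (0,5) (-4,1) (-2,6) (-2,6) (-2,6)

vs Lo/k: South plays Lo → North plays s at [Lo] → North plays a at [Lo-s] → South plays k at [Lo-s-a] → (-4, 1)
vs Lo/g: South plays Lo → North plays s at [Lo] → North plays a at [Lo-s] → South plays g at [Lo-s-a] → (0, 5)
vs Lo/f: South plays Lo → North plays s at [Lo] → North plays a at [Lo-s] → South plays f at [Lo-s-a] → (-4, 1)
vs Hi/k: South plays Hi → (-2, 6)
vs Hi/g: South plays Hi → (-2, 6)
vs Hi/f: South plays Hi → (-2, 6)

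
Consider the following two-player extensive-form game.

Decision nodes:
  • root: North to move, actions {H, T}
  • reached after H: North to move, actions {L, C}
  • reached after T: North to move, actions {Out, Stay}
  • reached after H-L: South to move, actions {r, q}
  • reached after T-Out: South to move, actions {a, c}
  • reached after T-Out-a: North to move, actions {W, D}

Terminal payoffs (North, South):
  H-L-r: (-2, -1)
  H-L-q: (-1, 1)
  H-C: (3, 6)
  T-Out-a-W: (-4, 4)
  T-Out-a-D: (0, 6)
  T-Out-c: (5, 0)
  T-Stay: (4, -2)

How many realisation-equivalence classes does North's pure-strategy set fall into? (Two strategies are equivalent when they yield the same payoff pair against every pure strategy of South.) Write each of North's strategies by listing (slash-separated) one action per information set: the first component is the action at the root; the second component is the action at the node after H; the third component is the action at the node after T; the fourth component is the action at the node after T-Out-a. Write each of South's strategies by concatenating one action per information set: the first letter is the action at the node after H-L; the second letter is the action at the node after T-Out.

5

North has 16 pure strategies: H/L/Out/W, H/L/Out/D, H/L/Stay/W, H/L/Stay/D, H/C/Out/W, H/C/Out/D, H/C/Stay/W, H/C/Stay/D, T/L/Out/W, T/L/Out/D, T/L/Stay/W, T/L/Stay/D, T/C/Out/W, T/C/Out/D, T/C/Stay/W, T/C/Stay/D. Columns: ra, rc, qa, qc.
{H/L/Out/W, H/L/Out/D, H/L/Stay/W, H/L/Stay/D} → row (-2,-1) (-2,-1) (-1,1) (-1,1)
{H/C/Out/W, H/C/Out/D, H/C/Stay/W, H/C/Stay/D} → row (3,6) (3,6) (3,6) (3,6)
{T/L/Out/W, T/C/Out/W} → row (-4,4) (5,0) (-4,4) (5,0)
{T/L/Out/D, T/C/Out/D} → row (0,6) (5,0) (0,6) (5,0)
{T/L/Stay/W, T/L/Stay/D, T/C/Stay/W, T/C/Stay/D} → row (4,-2) (4,-2) (4,-2) (4,-2)
That's 5 distinct rows out of 16 strategies.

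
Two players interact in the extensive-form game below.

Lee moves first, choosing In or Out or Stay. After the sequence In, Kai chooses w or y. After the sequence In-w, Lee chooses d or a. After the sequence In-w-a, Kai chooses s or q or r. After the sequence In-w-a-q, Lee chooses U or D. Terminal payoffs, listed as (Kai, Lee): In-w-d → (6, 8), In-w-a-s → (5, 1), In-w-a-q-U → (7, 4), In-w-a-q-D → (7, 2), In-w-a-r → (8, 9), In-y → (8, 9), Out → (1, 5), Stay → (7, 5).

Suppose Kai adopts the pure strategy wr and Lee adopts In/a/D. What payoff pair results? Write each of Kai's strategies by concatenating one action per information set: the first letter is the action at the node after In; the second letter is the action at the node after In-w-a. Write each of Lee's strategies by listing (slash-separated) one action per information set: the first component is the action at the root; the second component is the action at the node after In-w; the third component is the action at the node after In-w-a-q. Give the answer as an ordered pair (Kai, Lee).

(8, 9)

Trace the play path from the root:
  Lee plays In
  Kai plays w at [In]
  Lee plays a at [In-w]
  Kai plays r at [In-w-a]
→ terminal payoff (8, 9).
(Lee's choice at the node after In-w-a-q is never reached on this path, so it doesn't affect the outcome.)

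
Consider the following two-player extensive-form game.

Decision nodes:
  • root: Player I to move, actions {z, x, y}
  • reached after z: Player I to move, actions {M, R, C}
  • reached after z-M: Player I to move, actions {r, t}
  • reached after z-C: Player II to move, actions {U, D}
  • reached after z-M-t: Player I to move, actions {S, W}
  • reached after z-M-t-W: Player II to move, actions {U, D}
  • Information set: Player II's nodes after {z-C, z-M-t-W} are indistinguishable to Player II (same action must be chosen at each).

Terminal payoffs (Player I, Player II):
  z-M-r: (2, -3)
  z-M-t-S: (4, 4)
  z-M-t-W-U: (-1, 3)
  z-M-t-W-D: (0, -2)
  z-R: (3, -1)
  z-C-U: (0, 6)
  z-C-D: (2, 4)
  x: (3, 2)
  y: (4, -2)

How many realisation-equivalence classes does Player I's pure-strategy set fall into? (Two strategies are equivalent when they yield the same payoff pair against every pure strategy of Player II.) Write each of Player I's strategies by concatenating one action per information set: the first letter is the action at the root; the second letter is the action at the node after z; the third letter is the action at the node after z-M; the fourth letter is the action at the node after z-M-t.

7

Player I has 36 pure strategies: zMrS, zMrW, zMtS, zMtW, zRrS, zRrW, zRtS, zRtW, zCrS, zCrW, zCtS, zCtW, xMrS, xMrW, xMtS, xMtW, xRrS, xRrW, xRtS, xRtW, xCrS, xCrW, xCtS, xCtW, yMrS, yMrW, yMtS, yMtW, yRrS, yRrW, yRtS, yRtW, yCrS, yCrW, yCtS, yCtW. Columns: U, D.
{zMrS, zMrW} → row (2,-3) (2,-3)
{zMtS} → row (4,4) (4,4)
{zMtW} → row (-1,3) (0,-2)
{zRrS, zRrW, zRtS, zRtW} → row (3,-1) (3,-1)
{zCrS, zCrW, zCtS, zCtW} → row (0,6) (2,4)
{xMrS, xMrW, xMtS, xMtW, xRrS, xRrW, xRtS, xRtW, xCrS, xCrW, xCtS, xCtW} → row (3,2) (3,2)
{yMrS, yMrW, yMtS, yMtW, yRrS, yRrW, yRtS, yRtW, yCrS, yCrW, yCtS, yCtW} → row (4,-2) (4,-2)
That's 7 distinct rows out of 36 strategies.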